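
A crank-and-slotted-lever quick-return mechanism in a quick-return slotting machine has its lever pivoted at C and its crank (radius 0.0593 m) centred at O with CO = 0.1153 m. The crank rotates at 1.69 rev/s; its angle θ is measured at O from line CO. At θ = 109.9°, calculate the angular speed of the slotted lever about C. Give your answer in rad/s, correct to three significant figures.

ω = 10.62 rad/s (from 1.69 rev/s).
Crank pin A relative to C: A = (d + r cosθ, r sinθ); lever angle φ = atan2(r sinθ, d + r cosθ).
Differentiating tanφ: φ̇ = rω(d cosθ + r)/(d² + r² + 2dr cosθ).
d² + r² + 2dr cosθ = |CA|² = 0.012156 m²;  d cosθ + r = +0.020054 m.
|ω_lever| = |0.0593·10.62·+0.020054| / 0.012156 = 1.0388 rad/s.

1.04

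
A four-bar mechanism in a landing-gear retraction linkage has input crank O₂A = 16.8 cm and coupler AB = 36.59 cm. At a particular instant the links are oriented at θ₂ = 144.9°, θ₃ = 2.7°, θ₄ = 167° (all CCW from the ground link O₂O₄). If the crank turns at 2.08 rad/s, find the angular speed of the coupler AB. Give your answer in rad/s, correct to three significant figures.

ω₂ = 2.08 rad/s
Differentiating the loop-closure r₂e^{iθ₂}+r₃e^{iθ₃}=r₁+r₄e^{iθ₄} gives r₂ω₂e^{iθ₂}+r₃ω₃e^{iθ₃}=r₄ω₄e^{iθ₄}.
Eliminating the other unknown: ω₃ = r₂ω₂ sin(θ₄−θ₂) / [r₃ sin(θ₃−θ₄)].
Numerator sine = +0.37622; denominator sine = -0.27060.
Result = 0.168·2.08·(+0.37622) / (0.3659·(-0.27060)) = -1.3278 rad/s; magnitude 1.3278 rad/s.

1.33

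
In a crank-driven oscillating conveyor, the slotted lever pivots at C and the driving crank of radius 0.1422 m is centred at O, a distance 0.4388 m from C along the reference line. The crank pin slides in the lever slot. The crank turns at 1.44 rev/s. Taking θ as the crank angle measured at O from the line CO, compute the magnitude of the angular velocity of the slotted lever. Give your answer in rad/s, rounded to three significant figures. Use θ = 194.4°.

ω = 9.048 rad/s (from 1.44 rev/s).
Crank pin A relative to C: A = (d + r cosθ, r sinθ); lever angle φ = atan2(r sinθ, d + r cosθ).
Differentiating tanφ: φ̇ = rω(d cosθ + r)/(d² + r² + 2dr cosθ).
d² + r² + 2dr cosθ = |CA|² = 0.0918922 m²;  d cosθ + r = -0.28281 m.
|ω_lever| = |0.1422·9.048·-0.28281| / 0.0918922 = 3.9597 rad/s.

3.96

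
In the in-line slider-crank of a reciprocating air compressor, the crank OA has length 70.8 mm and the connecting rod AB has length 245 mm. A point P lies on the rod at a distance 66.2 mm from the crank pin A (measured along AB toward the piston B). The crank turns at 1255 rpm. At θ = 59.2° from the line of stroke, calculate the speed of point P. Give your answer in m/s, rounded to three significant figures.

ω = 131.4 rad/s.  Crank-pin speed |V_A| = rω = 9.3048 m/s, perpendicular to OA.
Rod angle: sinφ = −(r/L) sinθ ⇒ φ = -14.372°; ω_rod = −rω cosθ/√(L²−r²sin²θ) = -20.075 rad/s.
V_P = V_A + ω_rod × AP, with AP = 0.0662 m along the rod.
Components: V_Px = −rω sinθ − a·ω_rod·sinφ = -8.3223 m/s;  V_Py = rω cosθ + a·ω_rod·cosφ = +3.4771 m/s.
|V_P| = √(V_Px² + V_Py²) = 9.0195 m/s.

9.02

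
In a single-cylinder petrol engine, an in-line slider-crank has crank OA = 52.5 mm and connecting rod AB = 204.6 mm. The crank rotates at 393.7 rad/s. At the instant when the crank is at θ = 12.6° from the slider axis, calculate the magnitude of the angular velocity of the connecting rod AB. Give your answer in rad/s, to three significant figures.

98.7

ω = 393.7 rad/s
The rod makes angle φ with the slider axis where L sinφ = r sinθ; differentiating, L cosφ·φ̇ = r ω cosθ.
L cosφ = √(L² − r² sin²θ) = 0.20428 m.
|ω_rod| = r ω |cosθ| / √(L² − r² sin²θ) = 0.0525·393.7·0.97592/0.20428 = 98.745 rad/s.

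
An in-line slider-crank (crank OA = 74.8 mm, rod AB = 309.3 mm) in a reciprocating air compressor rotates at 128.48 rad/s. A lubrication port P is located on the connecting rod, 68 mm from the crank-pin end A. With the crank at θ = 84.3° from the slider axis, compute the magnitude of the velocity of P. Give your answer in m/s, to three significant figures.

9.64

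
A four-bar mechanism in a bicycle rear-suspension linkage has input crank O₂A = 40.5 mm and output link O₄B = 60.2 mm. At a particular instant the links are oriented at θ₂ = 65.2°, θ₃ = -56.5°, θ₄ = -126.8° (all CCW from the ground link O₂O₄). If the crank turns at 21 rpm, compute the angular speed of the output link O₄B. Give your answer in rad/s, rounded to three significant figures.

1.34

ω₂ = 2.199 rad/s (from 21 rpm).
Differentiating the loop-closure r₂e^{iθ₂}+r₃e^{iθ₃}=r₁+r₄e^{iθ₄} gives r₂ω₂e^{iθ₂}+r₃ω₃e^{iθ₃}=r₄ω₄e^{iθ₄}.
Eliminating the other unknown: ω₄ = r₂ω₂ sin(θ₂−θ₃) / [r₄ sin(θ₄−θ₃)].
Numerator sine = +0.85081; denominator sine = -0.94147.
Result = 0.0405·2.199·(+0.85081) / (0.0602·(-0.94147)) = -1.337 rad/s; magnitude 1.337 rad/s.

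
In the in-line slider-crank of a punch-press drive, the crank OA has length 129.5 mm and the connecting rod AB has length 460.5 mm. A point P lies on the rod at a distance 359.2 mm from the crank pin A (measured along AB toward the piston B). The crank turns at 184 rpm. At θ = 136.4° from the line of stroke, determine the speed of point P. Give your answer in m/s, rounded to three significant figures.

1.50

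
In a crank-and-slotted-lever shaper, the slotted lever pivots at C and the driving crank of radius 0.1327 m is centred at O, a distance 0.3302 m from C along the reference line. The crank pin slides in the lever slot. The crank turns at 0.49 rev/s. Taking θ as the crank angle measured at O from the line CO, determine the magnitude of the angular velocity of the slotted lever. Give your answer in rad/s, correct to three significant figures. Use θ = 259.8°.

ω = 3.079 rad/s (from 0.49 rev/s).
Crank pin A relative to C: A = (d + r cosθ, r sinθ); lever angle φ = atan2(r sinθ, d + r cosθ).
Differentiating tanφ: φ̇ = rω(d cosθ + r)/(d² + r² + 2dr cosθ).
d² + r² + 2dr cosθ = |CA|² = 0.111122 m²;  d cosθ + r = +0.074227 m.
|ω_lever| = |0.1327·3.079·+0.074227| / 0.111122 = 0.2729 rad/s.

0.273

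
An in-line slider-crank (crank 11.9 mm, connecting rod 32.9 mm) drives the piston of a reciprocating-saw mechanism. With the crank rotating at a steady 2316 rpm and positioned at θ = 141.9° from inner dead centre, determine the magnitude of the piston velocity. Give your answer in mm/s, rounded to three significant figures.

ω = 2π·2316/60 = 242.5 rad/s
For an in-line slider-crank, x = r cosθ + √(L² − r² sin²θ), so v = −rω sinθ·[1 + r cosθ/√(L² − r² sin²θ)].
With r = 0.0119 m, L = 0.0329 m, θ = 141.9°: √(L² − r² sin²θ) = 0.03207 m.
v = −0.0119·242.5·0.61704·[1 + 0.0119·-0.78694/0.03207] = -1.2608 m/s.
|v| = 1.2608 m/s = 1260.8 mm/s.

1260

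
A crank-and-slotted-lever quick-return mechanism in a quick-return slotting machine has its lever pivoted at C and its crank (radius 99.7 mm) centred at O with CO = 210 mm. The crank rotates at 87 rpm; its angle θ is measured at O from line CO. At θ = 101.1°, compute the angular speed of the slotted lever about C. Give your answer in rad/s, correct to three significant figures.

ω = 9.111 rad/s (from 87 rpm).
Crank pin A relative to C: A = (d + r cosθ, r sinθ); lever angle φ = atan2(r sinθ, d + r cosθ).
Differentiating tanφ: φ̇ = rω(d cosθ + r)/(d² + r² + 2dr cosθ).
d² + r² + 2dr cosθ = |CA|² = 0.0459784 m²;  d cosθ + r = +0.05927 m.
|ω_lever| = |0.0997·9.111·+0.05927| / 0.0459784 = 1.1709 rad/s.

1.17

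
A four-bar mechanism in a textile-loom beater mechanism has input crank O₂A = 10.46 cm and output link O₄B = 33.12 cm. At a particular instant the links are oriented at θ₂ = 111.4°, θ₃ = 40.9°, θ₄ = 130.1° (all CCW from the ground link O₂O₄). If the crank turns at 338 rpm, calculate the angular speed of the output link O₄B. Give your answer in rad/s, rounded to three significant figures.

10.5

ω₂ = 35.4 rad/s (from 338 rpm).
Differentiating the loop-closure r₂e^{iθ₂}+r₃e^{iθ₃}=r₁+r₄e^{iθ₄} gives r₂ω₂e^{iθ₂}+r₃ω₃e^{iθ₃}=r₄ω₄e^{iθ₄}.
Eliminating the other unknown: ω₄ = r₂ω₂ sin(θ₂−θ₃) / [r₄ sin(θ₄−θ₃)].
Numerator sine = +0.94264; denominator sine = +0.99990.
Result = 0.1046·35.4·(+0.94264) / (0.3312·(+0.99990)) = +10.538 rad/s; magnitude 10.538 rad/s.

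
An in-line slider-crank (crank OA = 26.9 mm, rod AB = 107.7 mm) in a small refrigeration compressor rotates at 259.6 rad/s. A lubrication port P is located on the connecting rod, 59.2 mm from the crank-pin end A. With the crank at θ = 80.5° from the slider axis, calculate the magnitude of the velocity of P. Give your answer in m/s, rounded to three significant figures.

7.07

ω = 259.6 rad/s.  Crank-pin speed |V_A| = rω = 6.9832 m/s, perpendicular to OA.
Rod angle: sinφ = −(r/L) sinθ ⇒ φ = -14.261°; ω_rod = −rω cosθ/√(L²−r²sin²θ) = -11.042 rad/s.
V_P = V_A + ω_rod × AP, with AP = 0.0592 m along the rod.
Components: V_Px = −rω sinθ − a·ω_rod·sinφ = -7.0485 m/s;  V_Py = rω cosθ + a·ω_rod·cosφ = +0.51903 m/s.
|V_P| = √(V_Px² + V_Py²) = 7.0676 m/s.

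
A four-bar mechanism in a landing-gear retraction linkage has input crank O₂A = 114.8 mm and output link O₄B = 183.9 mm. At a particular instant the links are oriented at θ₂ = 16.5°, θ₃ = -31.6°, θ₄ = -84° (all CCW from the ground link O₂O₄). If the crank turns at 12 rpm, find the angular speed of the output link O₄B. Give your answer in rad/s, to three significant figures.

ω₂ = 1.257 rad/s (from 12 rpm).
Differentiating the loop-closure r₂e^{iθ₂}+r₃e^{iθ₃}=r₁+r₄e^{iθ₄} gives r₂ω₂e^{iθ₂}+r₃ω₃e^{iθ₃}=r₄ω₄e^{iθ₄}.
Eliminating the other unknown: ω₄ = r₂ω₂ sin(θ₂−θ₃) / [r₄ sin(θ₄−θ₃)].
Numerator sine = +0.74431; denominator sine = -0.79229.
Result = 0.1148·1.257·(+0.74431) / (0.1839·(-0.79229)) = -0.73695 rad/s; magnitude 0.73695 rad/s.

0.737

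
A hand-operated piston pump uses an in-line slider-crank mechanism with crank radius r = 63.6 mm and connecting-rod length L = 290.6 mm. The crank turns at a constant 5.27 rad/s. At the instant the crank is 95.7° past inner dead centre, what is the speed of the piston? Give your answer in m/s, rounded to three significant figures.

ω = 5.27 rad/s
For an in-line slider-crank, x = r cosθ + √(L² − r² sin²θ), so v = −rω sinθ·[1 + r cosθ/√(L² − r² sin²θ)].
With r = 0.0636 m, L = 0.2906 m, θ = 95.7°: √(L² − r² sin²θ) = 0.28363 m.
v = −0.0636·5.27·0.99506·[1 + 0.0636·-0.09932/0.28363] = -0.32609 m/s.
|v| = 0.32609 m/s.

0.326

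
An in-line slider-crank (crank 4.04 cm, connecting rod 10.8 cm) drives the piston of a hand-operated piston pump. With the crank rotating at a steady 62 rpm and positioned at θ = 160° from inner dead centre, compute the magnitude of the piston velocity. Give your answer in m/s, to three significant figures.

0.0579

ω = 2π·62/60 = 6.493 rad/s
For an in-line slider-crank, x = r cosθ + √(L² − r² sin²θ), so v = −rω sinθ·[1 + r cosθ/√(L² − r² sin²θ)].
With r = 0.0404 m, L = 0.108 m, θ = 160°: √(L² − r² sin²θ) = 0.10711 m.
v = −0.0404·6.493·0.34202·[1 + 0.0404·-0.93969/0.10711] = -0.057916 m/s.
|v| = 0.057916 m/s.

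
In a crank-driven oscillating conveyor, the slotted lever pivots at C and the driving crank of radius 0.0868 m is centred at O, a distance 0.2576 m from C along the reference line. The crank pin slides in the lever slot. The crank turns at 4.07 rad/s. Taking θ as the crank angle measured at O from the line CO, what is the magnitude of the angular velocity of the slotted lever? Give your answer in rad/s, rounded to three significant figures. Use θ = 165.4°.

ω = 4.07 rad/s
Crank pin A relative to C: A = (d + r cosθ, r sinθ); lever angle φ = atan2(r sinθ, d + r cosθ).
Differentiating tanφ: φ̇ = rω(d cosθ + r)/(d² + r² + 2dr cosθ).
d² + r² + 2dr cosθ = |CA|² = 0.0306167 m²;  d cosθ + r = -0.16248 m.
|ω_lever| = |0.0868·4.07·-0.16248| / 0.0306167 = 1.8748 rad/s.

1.87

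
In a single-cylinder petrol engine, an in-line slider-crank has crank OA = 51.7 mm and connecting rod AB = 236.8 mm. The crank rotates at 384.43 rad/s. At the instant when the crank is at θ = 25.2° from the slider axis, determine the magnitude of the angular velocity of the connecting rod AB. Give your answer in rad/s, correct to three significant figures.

ω = 384.4 rad/s
The rod makes angle φ with the slider axis where L sinφ = r sinθ; differentiating, L cosφ·φ̇ = r ω cosθ.
L cosφ = √(L² − r² sin²θ) = 0.23577 m.
|ω_rod| = r ω |cosθ| / √(L² − r² sin²θ) = 0.0517·384.4·0.90483/0.23577 = 76.274 rad/s.

76.3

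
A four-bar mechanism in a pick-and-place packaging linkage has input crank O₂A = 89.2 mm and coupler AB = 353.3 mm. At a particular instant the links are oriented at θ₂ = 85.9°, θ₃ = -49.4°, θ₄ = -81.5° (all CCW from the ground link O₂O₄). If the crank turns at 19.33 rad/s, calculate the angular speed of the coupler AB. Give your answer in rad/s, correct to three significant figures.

ω₂ = 19.33 rad/s
Differentiating the loop-closure r₂e^{iθ₂}+r₃e^{iθ₃}=r₁+r₄e^{iθ₄} gives r₂ω₂e^{iθ₂}+r₃ω₃e^{iθ₃}=r₄ω₄e^{iθ₄}.
Eliminating the other unknown: ω₃ = r₂ω₂ sin(θ₄−θ₂) / [r₃ sin(θ₃−θ₄)].
Numerator sine = -0.21814; denominator sine = +0.53140.
Result = 0.0892·19.33·(-0.21814) / (0.3533·(+0.53140)) = -2.0034 rad/s; magnitude 2.0034 rad/s.

2.00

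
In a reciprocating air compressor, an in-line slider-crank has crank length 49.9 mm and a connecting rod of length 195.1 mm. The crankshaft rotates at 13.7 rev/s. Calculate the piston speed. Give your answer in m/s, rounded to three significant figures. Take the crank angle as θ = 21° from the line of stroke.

ω = 2π·13.7 = 86.08 rad/s
For an in-line slider-crank, x = r cosθ + √(L² − r² sin²θ), so v = −rω sinθ·[1 + r cosθ/√(L² − r² sin²θ)].
With r = 0.0499 m, L = 0.1951 m, θ = 21°: √(L² − r² sin²θ) = 0.19428 m.
v = −0.0499·86.08·0.35837·[1 + 0.0499·0.93358/0.19428] = -1.9084 m/s.
|v| = 1.9084 m/s.

1.91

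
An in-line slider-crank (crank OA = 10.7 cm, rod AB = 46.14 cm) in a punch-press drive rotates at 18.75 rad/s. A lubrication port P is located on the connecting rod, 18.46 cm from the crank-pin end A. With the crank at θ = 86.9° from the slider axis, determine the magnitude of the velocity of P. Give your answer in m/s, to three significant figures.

ω = 18.75 rad/s.  Crank-pin speed |V_A| = rω = 2.0063 m/s, perpendicular to OA.
Rod angle: sinφ = −(r/L) sinθ ⇒ φ = -13.389°; ω_rod = −rω cosθ/√(L²−r²sin²θ) = -0.24171 rad/s.
V_P = V_A + ω_rod × AP, with AP = 0.1846 m along the rod.
Components: V_Px = −rω sinθ − a·ω_rod·sinφ = -2.0136 m/s;  V_Py = rω cosθ + a·ω_rod·cosφ = +0.065088 m/s.
|V_P| = √(V_Px² + V_Py²) = 2.0147 m/s.

2.01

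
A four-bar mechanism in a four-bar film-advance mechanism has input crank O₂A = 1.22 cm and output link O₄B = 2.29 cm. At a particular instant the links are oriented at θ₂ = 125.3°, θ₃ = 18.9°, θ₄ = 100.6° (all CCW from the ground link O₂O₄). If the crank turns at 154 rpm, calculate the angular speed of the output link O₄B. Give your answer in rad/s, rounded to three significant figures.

8.33

ω₂ = 16.13 rad/s (from 154 rpm).
Differentiating the loop-closure r₂e^{iθ₂}+r₃e^{iθ₃}=r₁+r₄e^{iθ₄} gives r₂ω₂e^{iθ₂}+r₃ω₃e^{iθ₃}=r₄ω₄e^{iθ₄}.
Eliminating the other unknown: ω₄ = r₂ω₂ sin(θ₂−θ₃) / [r₄ sin(θ₄−θ₃)].
Numerator sine = +0.95931; denominator sine = +0.98953.
Result = 0.0122·16.13·(+0.95931) / (0.0229·(+0.98953)) = +8.3293 rad/s; magnitude 8.3293 rad/s.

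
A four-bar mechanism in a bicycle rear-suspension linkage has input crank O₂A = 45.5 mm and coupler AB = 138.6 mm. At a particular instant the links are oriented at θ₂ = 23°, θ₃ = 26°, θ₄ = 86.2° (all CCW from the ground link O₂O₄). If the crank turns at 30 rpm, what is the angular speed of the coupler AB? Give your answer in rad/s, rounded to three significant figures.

1.06

ω₂ = 3.142 rad/s (from 30 rpm).
Differentiating the loop-closure r₂e^{iθ₂}+r₃e^{iθ₃}=r₁+r₄e^{iθ₄} gives r₂ω₂e^{iθ₂}+r₃ω₃e^{iθ₃}=r₄ω₄e^{iθ₄}.
Eliminating the other unknown: ω₃ = r₂ω₂ sin(θ₄−θ₂) / [r₃ sin(θ₃−θ₄)].
Numerator sine = +0.89259; denominator sine = -0.86777.
Result = 0.0455·3.142·(+0.89259) / (0.1386·(-0.86777)) = -1.0608 rad/s; magnitude 1.0608 rad/s.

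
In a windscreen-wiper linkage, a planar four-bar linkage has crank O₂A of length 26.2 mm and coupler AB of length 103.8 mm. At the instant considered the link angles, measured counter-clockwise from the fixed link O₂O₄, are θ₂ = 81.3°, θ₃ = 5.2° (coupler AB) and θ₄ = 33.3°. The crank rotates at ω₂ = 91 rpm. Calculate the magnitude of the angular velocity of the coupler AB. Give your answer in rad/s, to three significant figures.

3.80

ω₂ = 9.529 rad/s (from 91 rpm).
Differentiating the loop-closure r₂e^{iθ₂}+r₃e^{iθ₃}=r₁+r₄e^{iθ₄} gives r₂ω₂e^{iθ₂}+r₃ω₃e^{iθ₃}=r₄ω₄e^{iθ₄}.
Eliminating the other unknown: ω₃ = r₂ω₂ sin(θ₄−θ₂) / [r₃ sin(θ₃−θ₄)].
Numerator sine = -0.74314; denominator sine = -0.47101.
Result = 0.0262·9.529·(-0.74314) / (0.1038·(-0.47101)) = +3.795 rad/s; magnitude 3.795 rad/s.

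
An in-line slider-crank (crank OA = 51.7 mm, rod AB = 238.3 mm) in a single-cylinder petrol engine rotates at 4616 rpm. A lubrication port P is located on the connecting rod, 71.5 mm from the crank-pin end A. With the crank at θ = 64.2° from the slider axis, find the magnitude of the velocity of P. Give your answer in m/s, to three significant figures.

ω = 483.4 rad/s.  Crank-pin speed |V_A| = rω = 24.991 m/s, perpendicular to OA.
Rod angle: sinφ = −(r/L) sinθ ⇒ φ = -11.264°; ω_rod = −rω cosθ/√(L²−r²sin²θ) = -46.54 rad/s.
V_P = V_A + ω_rod × AP, with AP = 0.0715 m along the rod.
Components: V_Px = −rω sinθ − a·ω_rod·sinφ = -23.15 m/s;  V_Py = rω cosθ + a·ω_rod·cosφ = +7.6134 m/s.
|V_P| = √(V_Px² + V_Py²) = 24.37 m/s.

24.4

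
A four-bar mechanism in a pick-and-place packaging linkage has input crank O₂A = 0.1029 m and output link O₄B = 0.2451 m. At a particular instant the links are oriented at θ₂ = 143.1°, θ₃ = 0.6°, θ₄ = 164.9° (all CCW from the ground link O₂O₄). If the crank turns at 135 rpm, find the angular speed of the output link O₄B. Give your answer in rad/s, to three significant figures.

13.4

ω₂ = 14.14 rad/s (from 135 rpm).
Differentiating the loop-closure r₂e^{iθ₂}+r₃e^{iθ₃}=r₁+r₄e^{iθ₄} gives r₂ω₂e^{iθ₂}+r₃ω₃e^{iθ₃}=r₄ω₄e^{iθ₄}.
Eliminating the other unknown: ω₄ = r₂ω₂ sin(θ₂−θ₃) / [r₄ sin(θ₄−θ₃)].
Numerator sine = +0.60876; denominator sine = +0.27060.
Result = 0.1029·14.14·(+0.60876) / (0.2451·(+0.27060)) = +13.352 rad/s; magnitude 13.352 rad/s.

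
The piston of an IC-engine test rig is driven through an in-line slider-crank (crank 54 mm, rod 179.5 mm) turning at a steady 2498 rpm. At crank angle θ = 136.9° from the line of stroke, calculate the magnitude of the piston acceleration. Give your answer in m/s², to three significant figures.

ω = 2π·2498/60 = 261.6 rad/s
x(θ) = r cosθ + √(L² − r² sin²θ); with ω constant, a = ω²·d²x/dθ².
d²x/dθ² = −r cosθ − r²(cos2θ)/√u − r⁴ sin²2θ/(4u^{3/2}),  u = L² − r² sin²θ = 0.0308589 m².
Substituting r = 0.054 m, L = 0.1795 m, θ = 136.9°: d²x/dθ² = +0.037938 m.
a = ω²·d²x/dθ² = (261.6)²·(+0.037938) = +2596.1 m/s²;  |a| = 2596.1 m/s².

2600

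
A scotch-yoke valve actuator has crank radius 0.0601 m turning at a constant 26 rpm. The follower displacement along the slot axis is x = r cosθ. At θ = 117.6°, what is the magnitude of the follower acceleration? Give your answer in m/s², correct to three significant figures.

0.206

ω = 2.723 rad/s (from 26 rpm).
x = r cosθ ⇒ ẍ = −rω² cosθ (ω constant).
|a| = rω²|cosθ| = 0.0601·(2.723)²·|cos 117.6°| = 0.20641 m/s².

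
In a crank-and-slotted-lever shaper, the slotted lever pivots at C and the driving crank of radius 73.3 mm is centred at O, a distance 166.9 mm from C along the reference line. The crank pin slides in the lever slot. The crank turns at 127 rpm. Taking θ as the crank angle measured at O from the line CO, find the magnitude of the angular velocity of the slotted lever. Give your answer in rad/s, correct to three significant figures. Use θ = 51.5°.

3.56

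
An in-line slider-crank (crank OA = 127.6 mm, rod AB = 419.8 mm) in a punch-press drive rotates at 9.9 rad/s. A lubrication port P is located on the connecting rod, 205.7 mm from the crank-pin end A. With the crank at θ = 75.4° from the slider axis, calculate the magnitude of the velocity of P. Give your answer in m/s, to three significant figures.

1.28

ω = 9.9 rad/s.  Crank-pin speed |V_A| = rω = 1.2632 m/s, perpendicular to OA.
Rod angle: sinφ = −(r/L) sinθ ⇒ φ = -17.106°; ω_rod = −rω cosθ/√(L²−r²sin²θ) = -0.79362 rad/s.
V_P = V_A + ω_rod × AP, with AP = 0.2057 m along the rod.
Components: V_Px = −rω sinθ − a·ω_rod·sinφ = -1.2705 m/s;  V_Py = rω cosθ + a·ω_rod·cosφ = +0.1624 m/s.
|V_P| = √(V_Px² + V_Py²) = 1.2808 m/s.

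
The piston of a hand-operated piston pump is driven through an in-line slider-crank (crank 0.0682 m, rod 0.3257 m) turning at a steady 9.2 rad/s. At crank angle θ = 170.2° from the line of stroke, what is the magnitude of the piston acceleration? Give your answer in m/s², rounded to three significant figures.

4.55

ω = 9.2 rad/s
x(θ) = r cosθ + √(L² − r² sin²θ); with ω constant, a = ω²·d²x/dθ².
d²x/dθ² = −r cosθ − r²(cos2θ)/√u − r⁴ sin²2θ/(4u^{3/2}),  u = L² − r² sin²θ = 0.105946 m².
Substituting r = 0.0682 m, L = 0.3257 m, θ = 170.2°: d²x/dθ² = +0.053725 m.
a = ω²·d²x/dθ² = (9.2)²·(+0.053725) = +4.5473 m/s²;  |a| = 4.5473 m/s².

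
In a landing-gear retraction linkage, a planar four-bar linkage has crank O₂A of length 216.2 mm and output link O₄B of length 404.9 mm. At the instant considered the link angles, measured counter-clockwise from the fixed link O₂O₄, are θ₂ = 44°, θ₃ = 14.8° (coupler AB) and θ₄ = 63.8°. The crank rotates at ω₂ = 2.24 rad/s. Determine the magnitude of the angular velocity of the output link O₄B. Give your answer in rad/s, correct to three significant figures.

0.773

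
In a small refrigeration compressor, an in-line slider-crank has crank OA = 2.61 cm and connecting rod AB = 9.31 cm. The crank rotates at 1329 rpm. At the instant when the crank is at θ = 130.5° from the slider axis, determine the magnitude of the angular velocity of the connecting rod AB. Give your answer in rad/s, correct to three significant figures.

ω = 139.2 rad/s (converted from 1329 rpm).
The rod makes angle φ with the slider axis where L sinφ = r sinθ; differentiating, L cosφ·φ̇ = r ω cosθ.
L cosφ = √(L² − r² sin²θ) = 0.09096 m.
|ω_rod| = r ω |cosθ| / √(L² − r² sin²θ) = 0.0261·139.2·0.64945/0.09096 = 25.935 rad/s.

25.9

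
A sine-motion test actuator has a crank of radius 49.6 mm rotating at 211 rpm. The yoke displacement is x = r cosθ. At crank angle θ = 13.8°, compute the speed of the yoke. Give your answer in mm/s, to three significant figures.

ω = 22.1 rad/s (from 211 rpm).
x = r cosθ ⇒ ẋ = −rω sinθ.
|v| = rω|sinθ| = 0.0496·22.1·|sin 13.8°| = 0.26142 m/s = 261.42 mm/s.

261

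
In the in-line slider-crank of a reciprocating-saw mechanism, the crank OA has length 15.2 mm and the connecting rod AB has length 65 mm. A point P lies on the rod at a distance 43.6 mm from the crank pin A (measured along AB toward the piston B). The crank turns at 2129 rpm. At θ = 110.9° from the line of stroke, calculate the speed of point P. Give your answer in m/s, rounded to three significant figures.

ω = 222.9 rad/s.  Crank-pin speed |V_A| = rω = 3.3888 m/s, perpendicular to OA.
Rod angle: sinφ = −(r/L) sinθ ⇒ φ = -12.619°; ω_rod = −rω cosθ/√(L²−r²sin²θ) = +19.059 rad/s.
V_P = V_A + ω_rod × AP, with AP = 0.0436 m along the rod.
Components: V_Px = −rω sinθ − a·ω_rod·sinφ = -2.9843 m/s;  V_Py = rω cosθ + a·ω_rod·cosφ = -0.39801 m/s.
|V_P| = √(V_Px² + V_Py²) = 3.0107 m/s.

3.01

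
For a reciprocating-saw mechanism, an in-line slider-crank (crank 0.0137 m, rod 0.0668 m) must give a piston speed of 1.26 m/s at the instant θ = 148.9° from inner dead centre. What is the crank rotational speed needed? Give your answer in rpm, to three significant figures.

2060

For an in-line slider-crank, |v_piston| = rω|sinθ|·[1 + r cosθ/√(L² − r² sin²θ)].
With r = 0.0137 m, L = 0.0668 m, θ = 148.9°: the bracketed kinematic factor |dx/dθ| = 0.0058268 m.
ω = v/|dx/dθ| = 1.26/0.0058268 = 216.24 rad/s.
N = 60ω/(2π) = 2065 rpm.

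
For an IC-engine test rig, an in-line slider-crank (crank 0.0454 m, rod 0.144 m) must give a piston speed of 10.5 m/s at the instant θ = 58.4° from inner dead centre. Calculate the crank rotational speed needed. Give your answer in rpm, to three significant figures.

For an in-line slider-crank, |v_piston| = rω|sinθ|·[1 + r cosθ/√(L² − r² sin²θ)].
With r = 0.0454 m, L = 0.144 m, θ = 58.4°: the bracketed kinematic factor |dx/dθ| = 0.0453 m.
ω = v/|dx/dθ| = 10.5/0.0453 = 231.79 rad/s.
N = 60ω/(2π) = 2213.4 rpm.

2210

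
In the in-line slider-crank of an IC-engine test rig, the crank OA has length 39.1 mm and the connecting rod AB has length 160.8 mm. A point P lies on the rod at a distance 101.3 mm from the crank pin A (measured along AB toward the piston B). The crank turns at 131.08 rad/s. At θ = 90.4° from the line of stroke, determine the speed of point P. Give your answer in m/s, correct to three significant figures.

5.12

ω = 131.1 rad/s.  Crank-pin speed |V_A| = rω = 5.1252 m/s, perpendicular to OA.
Rod angle: sinφ = −(r/L) sinθ ⇒ φ = -14.073°; ω_rod = −rω cosθ/√(L²−r²sin²θ) = +0.2294 rad/s.
V_P = V_A + ω_rod × AP, with AP = 0.1013 m along the rod.
Components: V_Px = −rω sinθ − a·ω_rod·sinφ = -5.1195 m/s;  V_Py = rω cosθ + a·ω_rod·cosφ = -0.01324 m/s.
|V_P| = √(V_Px² + V_Py²) = 5.1195 m/s.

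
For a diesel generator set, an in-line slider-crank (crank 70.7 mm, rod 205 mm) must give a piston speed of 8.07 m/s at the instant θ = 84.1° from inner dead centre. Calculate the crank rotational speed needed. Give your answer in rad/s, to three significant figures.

For an in-line slider-crank, |v_piston| = rω|sinθ|·[1 + r cosθ/√(L² − r² sin²θ)].
With r = 0.0707 m, L = 0.205 m, θ = 84.1°: the bracketed kinematic factor |dx/dθ| = 0.07298 m.
ω = v/|dx/dθ| = 8.07/0.07298 = 110.58 rad/s.

111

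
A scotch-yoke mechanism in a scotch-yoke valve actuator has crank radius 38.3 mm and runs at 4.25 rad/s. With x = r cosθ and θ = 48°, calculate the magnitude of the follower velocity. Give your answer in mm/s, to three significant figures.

121

ω = 4.25 rad/s
x = r cosθ ⇒ ẋ = −rω sinθ.
|v| = rω|sinθ| = 0.0383·4.25·|sin 48°| = 0.12097 m/s = 120.97 mm/s.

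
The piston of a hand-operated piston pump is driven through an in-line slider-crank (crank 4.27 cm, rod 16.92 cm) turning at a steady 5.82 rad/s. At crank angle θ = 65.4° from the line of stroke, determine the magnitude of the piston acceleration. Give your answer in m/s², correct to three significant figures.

ω = 5.82 rad/s
x(θ) = r cosθ + √(L² − r² sin²θ); with ω constant, a = ω²·d²x/dθ².
d²x/dθ² = −r cosθ − r²(cos2θ)/√u − r⁴ sin²2θ/(4u^{3/2}),  u = L² − r² sin²θ = 0.0271213 m².
Substituting r = 0.0427 m, L = 0.1692 m, θ = 65.4°: d²x/dθ² = -0.010648 m.
a = ω²·d²x/dθ² = (5.82)²·(-0.010648) = -0.36066 m/s²;  |a| = 0.36066 m/s².

0.361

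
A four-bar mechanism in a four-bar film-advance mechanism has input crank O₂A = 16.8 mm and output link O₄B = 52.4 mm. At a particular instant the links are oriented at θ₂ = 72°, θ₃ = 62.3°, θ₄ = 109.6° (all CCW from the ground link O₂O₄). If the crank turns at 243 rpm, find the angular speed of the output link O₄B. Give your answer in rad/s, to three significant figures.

ω₂ = 25.45 rad/s (from 243 rpm).
Differentiating the loop-closure r₂e^{iθ₂}+r₃e^{iθ₃}=r₁+r₄e^{iθ₄} gives r₂ω₂e^{iθ₂}+r₃ω₃e^{iθ₃}=r₄ω₄e^{iθ₄}.
Eliminating the other unknown: ω₄ = r₂ω₂ sin(θ₂−θ₃) / [r₄ sin(θ₄−θ₃)].
Numerator sine = +0.16849; denominator sine = +0.73491.
Result = 0.0168·25.45·(+0.16849) / (0.0524·(+0.73491)) = +1.8705 rad/s; magnitude 1.8705 rad/s.

1.87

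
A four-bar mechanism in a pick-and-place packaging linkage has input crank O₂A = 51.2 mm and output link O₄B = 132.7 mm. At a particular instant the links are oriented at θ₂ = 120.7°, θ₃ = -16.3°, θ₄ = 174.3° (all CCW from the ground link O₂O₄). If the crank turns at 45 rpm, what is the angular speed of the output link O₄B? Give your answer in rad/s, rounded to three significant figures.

6.74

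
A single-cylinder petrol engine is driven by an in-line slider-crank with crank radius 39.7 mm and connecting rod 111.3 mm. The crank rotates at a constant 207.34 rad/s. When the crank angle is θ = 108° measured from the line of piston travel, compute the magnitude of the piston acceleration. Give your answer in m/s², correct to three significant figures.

ω = 207.3 rad/s
x(θ) = r cosθ + √(L² − r² sin²θ); with ω constant, a = ω²·d²x/dθ².
d²x/dθ² = −r cosθ − r²(cos2θ)/√u − r⁴ sin²2θ/(4u^{3/2}),  u = L² − r² sin²θ = 0.0109621 m².
Substituting r = 0.0397 m, L = 0.1113 m, θ = 108°: d²x/dθ² = +0.024259 m.
a = ω²·d²x/dθ² = (207.3)²·(+0.024259) = +1042.9 m/s²;  |a| = 1042.9 m/s².

1040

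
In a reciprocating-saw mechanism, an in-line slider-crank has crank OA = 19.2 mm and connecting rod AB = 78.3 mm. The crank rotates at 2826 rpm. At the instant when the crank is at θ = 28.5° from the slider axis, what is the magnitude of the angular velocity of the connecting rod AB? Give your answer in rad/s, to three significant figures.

ω = 295.9 rad/s (converted from 2826 rpm).
The rod makes angle φ with the slider axis where L sinφ = r sinθ; differentiating, L cosφ·φ̇ = r ω cosθ.
L cosφ = √(L² − r² sin²θ) = 0.077762 m.
|ω_rod| = r ω |cosθ| / √(L² − r² sin²θ) = 0.0192·295.9·0.87882/0.077762 = 64.214 rad/s.

64.2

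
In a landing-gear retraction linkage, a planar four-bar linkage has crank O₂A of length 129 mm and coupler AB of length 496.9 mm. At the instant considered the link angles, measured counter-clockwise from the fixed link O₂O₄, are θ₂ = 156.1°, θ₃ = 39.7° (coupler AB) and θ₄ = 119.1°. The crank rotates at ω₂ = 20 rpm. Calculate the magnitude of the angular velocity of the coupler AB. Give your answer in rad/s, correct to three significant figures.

0.333

ω₂ = 2.094 rad/s (from 20 rpm).
Differentiating the loop-closure r₂e^{iθ₂}+r₃e^{iθ₃}=r₁+r₄e^{iθ₄} gives r₂ω₂e^{iθ₂}+r₃ω₃e^{iθ₃}=r₄ω₄e^{iθ₄}.
Eliminating the other unknown: ω₃ = r₂ω₂ sin(θ₄−θ₂) / [r₃ sin(θ₃−θ₄)].
Numerator sine = -0.60182; denominator sine = -0.98294.
Result = 0.129·2.094·(-0.60182) / (0.4969·(-0.98294)) = +0.3329 rad/s; magnitude 0.3329 rad/s.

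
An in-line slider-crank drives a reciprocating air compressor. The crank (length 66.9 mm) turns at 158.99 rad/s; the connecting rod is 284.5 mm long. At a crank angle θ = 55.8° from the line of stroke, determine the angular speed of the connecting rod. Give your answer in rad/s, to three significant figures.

ω = 159 rad/s
The rod makes angle φ with the slider axis where L sinφ = r sinθ; differentiating, L cosφ·φ̇ = r ω cosθ.
L cosφ = √(L² − r² sin²θ) = 0.27907 m.
|ω_rod| = r ω |cosθ| / √(L² − r² sin²θ) = 0.0669·159·0.56208/0.27907 = 21.423 rad/s.

21.4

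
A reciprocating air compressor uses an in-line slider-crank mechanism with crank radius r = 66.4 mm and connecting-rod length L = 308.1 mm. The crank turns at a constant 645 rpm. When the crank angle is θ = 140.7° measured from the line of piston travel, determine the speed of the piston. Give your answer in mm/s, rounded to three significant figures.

ω = 2π·645/60 = 67.54 rad/s
For an in-line slider-crank, x = r cosθ + √(L² − r² sin²θ), so v = −rω sinθ·[1 + r cosθ/√(L² − r² sin²θ)].
With r = 0.0664 m, L = 0.3081 m, θ = 140.7°: √(L² − r² sin²θ) = 0.30522 m.
v = −0.0664·67.54·0.63338·[1 + 0.0664·-0.77384/0.30522] = -2.3624 m/s.
|v| = 2.3624 m/s = 2362.4 mm/s.

2360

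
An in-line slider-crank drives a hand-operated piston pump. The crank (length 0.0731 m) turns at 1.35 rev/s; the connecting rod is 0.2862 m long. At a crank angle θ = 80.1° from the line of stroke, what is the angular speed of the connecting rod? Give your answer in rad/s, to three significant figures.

0.385

ω = 8.482 rad/s (converted from 1.35 rev/s).
The rod makes angle φ with the slider axis where L sinφ = r sinθ; differentiating, L cosφ·φ̇ = r ω cosθ.
L cosφ = √(L² − r² sin²θ) = 0.27699 m.
|ω_rod| = r ω |cosθ| / √(L² − r² sin²θ) = 0.0731·8.482·0.17193/0.27699 = 0.38487 rad/s.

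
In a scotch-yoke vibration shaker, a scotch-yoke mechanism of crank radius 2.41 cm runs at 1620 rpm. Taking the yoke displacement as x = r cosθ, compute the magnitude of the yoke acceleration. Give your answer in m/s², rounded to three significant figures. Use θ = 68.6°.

ω = 169.6 rad/s (from 1620 rpm).
x = r cosθ ⇒ ẍ = −rω² cosθ (ω constant).
|a| = rω²|cosθ| = 0.0241·(169.6)²·|cos 68.6°| = 253.08 m/s².

253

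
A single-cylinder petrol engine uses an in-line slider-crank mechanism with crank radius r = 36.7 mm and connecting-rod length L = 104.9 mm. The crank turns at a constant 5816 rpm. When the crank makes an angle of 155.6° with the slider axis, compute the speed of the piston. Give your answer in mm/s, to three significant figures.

ω = 2π·5816/60 = 609.1 rad/s
For an in-line slider-crank, x = r cosθ + √(L² − r² sin²θ), so v = −rω sinθ·[1 + r cosθ/√(L² − r² sin²θ)].
With r = 0.0367 m, L = 0.1049 m, θ = 155.6°: √(L² − r² sin²θ) = 0.1038 m.
v = −0.0367·609.1·0.41310·[1 + 0.0367·-0.91068/0.1038] = -6.2606 m/s.
|v| = 6.2606 m/s = 6260.6 mm/s.

6260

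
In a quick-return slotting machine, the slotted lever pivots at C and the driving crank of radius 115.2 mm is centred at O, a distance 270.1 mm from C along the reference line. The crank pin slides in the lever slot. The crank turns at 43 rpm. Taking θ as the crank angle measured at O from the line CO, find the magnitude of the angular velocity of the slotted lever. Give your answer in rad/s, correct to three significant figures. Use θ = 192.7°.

ω = 4.503 rad/s (from 43 rpm).
Crank pin A relative to C: A = (d + r cosθ, r sinθ); lever angle φ = atan2(r sinθ, d + r cosθ).
Differentiating tanφ: φ̇ = rω(d cosθ + r)/(d² + r² + 2dr cosθ).
d² + r² + 2dr cosθ = |CA|² = 0.0255165 m²;  d cosθ + r = -0.14829 m.
|ω_lever| = |0.1152·4.503·-0.14829| / 0.0255165 = 3.0147 rad/s.

3.01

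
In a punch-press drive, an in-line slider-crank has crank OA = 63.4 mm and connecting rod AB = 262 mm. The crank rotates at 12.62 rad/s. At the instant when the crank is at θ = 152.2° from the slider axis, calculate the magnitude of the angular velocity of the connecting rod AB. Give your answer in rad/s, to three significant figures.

2.72

ω = 12.62 rad/s
The rod makes angle φ with the slider axis where L sinφ = r sinθ; differentiating, L cosφ·φ̇ = r ω cosθ.
L cosφ = √(L² − r² sin²θ) = 0.26033 m.
|ω_rod| = r ω |cosθ| / √(L² − r² sin²θ) = 0.0634·12.62·0.88458/0.26033 = 2.7187 rad/s.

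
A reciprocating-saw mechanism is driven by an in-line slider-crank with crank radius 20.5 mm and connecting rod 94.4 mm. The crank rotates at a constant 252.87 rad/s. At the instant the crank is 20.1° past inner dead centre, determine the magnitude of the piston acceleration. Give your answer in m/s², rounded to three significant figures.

1450

ω = 252.9 rad/s
x(θ) = r cosθ + √(L² − r² sin²θ); with ω constant, a = ω²·d²x/dθ².
d²x/dθ² = −r cosθ − r²(cos2θ)/√u − r⁴ sin²2θ/(4u^{3/2}),  u = L² − r² sin²θ = 0.00886173 m².
Substituting r = 0.0205 m, L = 0.0944 m, θ = 20.1°: d²x/dθ² = -0.022683 m.
a = ω²·d²x/dθ² = (252.9)²·(-0.022683) = -1450.4 m/s²;  |a| = 1450.4 m/s².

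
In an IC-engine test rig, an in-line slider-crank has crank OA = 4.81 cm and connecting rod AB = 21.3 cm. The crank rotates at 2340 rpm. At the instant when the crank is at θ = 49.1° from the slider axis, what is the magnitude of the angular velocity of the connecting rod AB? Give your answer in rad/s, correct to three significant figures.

ω = 245 rad/s (converted from 2340 rpm).
The rod makes angle φ with the slider axis where L sinφ = r sinθ; differentiating, L cosφ·φ̇ = r ω cosθ.
L cosφ = √(L² − r² sin²θ) = 0.20987 m.
|ω_rod| = r ω |cosθ| / √(L² − r² sin²θ) = 0.0481·245·0.65474/0.20987 = 36.771 rad/s.

36.8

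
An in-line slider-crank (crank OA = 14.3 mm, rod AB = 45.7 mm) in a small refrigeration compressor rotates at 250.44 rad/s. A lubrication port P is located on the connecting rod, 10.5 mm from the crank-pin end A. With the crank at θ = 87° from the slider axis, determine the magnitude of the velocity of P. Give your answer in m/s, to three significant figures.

3.59

ω = 250.4 rad/s.  Crank-pin speed |V_A| = rω = 3.5813 m/s, perpendicular to OA.
Rod angle: sinφ = −(r/L) sinθ ⇒ φ = -18.209°; ω_rod = −rω cosθ/√(L²−r²sin²θ) = -4.3175 rad/s.
V_P = V_A + ω_rod × AP, with AP = 0.0105 m along the rod.
Components: V_Px = −rω sinθ − a·ω_rod·sinφ = -3.5906 m/s;  V_Py = rω cosθ + a·ω_rod·cosφ = +0.14437 m/s.
|V_P| = √(V_Px² + V_Py²) = 3.5935 m/s.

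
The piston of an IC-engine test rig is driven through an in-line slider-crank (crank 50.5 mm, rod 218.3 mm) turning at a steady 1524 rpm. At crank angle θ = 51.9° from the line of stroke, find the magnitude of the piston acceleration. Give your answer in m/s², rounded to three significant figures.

725

ω = 2π·1524/60 = 159.6 rad/s
x(θ) = r cosθ + √(L² − r² sin²θ); with ω constant, a = ω²·d²x/dθ².
d²x/dθ² = −r cosθ − r²(cos2θ)/√u − r⁴ sin²2θ/(4u^{3/2}),  u = L² − r² sin²θ = 0.0460756 m².
Substituting r = 0.0505 m, L = 0.2183 m, θ = 51.9°: d²x/dθ² = -0.028481 m.
a = ω²·d²x/dθ² = (159.6)²·(-0.028481) = -725.42 m/s²;  |a| = 725.42 m/s².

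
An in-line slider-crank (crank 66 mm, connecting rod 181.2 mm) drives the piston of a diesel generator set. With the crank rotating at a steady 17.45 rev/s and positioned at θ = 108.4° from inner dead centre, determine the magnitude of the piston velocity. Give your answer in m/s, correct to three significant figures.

ω = 2π·17.4 = 109.6 rad/s
For an in-line slider-crank, x = r cosθ + √(L² − r² sin²θ), so v = −rω sinθ·[1 + r cosθ/√(L² − r² sin²θ)].
With r = 0.066 m, L = 0.1812 m, θ = 108.4°: √(L² − r² sin²θ) = 0.17003 m.
v = −0.066·109.6·0.94888·[1 + 0.066·-0.31565/0.17003] = -6.0251 m/s.
|v| = 6.0251 m/s.

6.03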